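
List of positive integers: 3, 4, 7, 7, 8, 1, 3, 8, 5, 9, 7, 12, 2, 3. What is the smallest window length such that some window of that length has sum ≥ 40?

5

add 3: running sum 3 < 40
add 4: running sum 7 < 40
add 7: running sum 14 < 40
add 7: running sum 21 < 40
add 8: running sum 29 < 40
add 1: running sum 30 < 40
add 3: running sum 33 < 40
end 7: [3, 4, 7, 7, 8, 1, 3, 8] sum 41, len 8
end 8: [4, 7, 7, 8, 1, 3, 8, 5] sum 43, len 8
end 9: [7, 8, 1, 3, 8, 5, 9] sum 41, len 7
end 10: [8, 1, 3, 8, 5, 9, 7] sum 41, len 7
end 11: [8, 5, 9, 7, 12] sum 41, len 5
end 12: [8, 5, 9, 7, 12, 2] sum 43, len 6
end 13: [8, 5, 9, 7, 12, 2, 3] sum 46, len 7
Shortest qualifying length: 5.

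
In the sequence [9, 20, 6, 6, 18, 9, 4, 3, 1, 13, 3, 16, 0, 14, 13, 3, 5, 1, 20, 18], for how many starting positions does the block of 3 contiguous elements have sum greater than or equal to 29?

9

9 20 6 → sum 35  ≥ 29 ✓
20 6 6 → sum 32  ≥ 29 ✓
6 6 18 → sum 30  ≥ 29 ✓
6 18 9 → sum 33  ≥ 29 ✓
18 9 4 → sum 31  ≥ 29 ✓
9 4 3 → sum 16
4 3 1 → sum 8
3 1 13 → sum 17
1 13 3 → sum 17
13 3 16 → sum 32  ≥ 29 ✓
3 16 0 → sum 19
16 0 14 → sum 30  ≥ 29 ✓
0 14 13 → sum 27
14 13 3 → sum 30  ≥ 29 ✓
13 3 5 → sum 21
3 5 1 → sum 9
5 1 20 → sum 26
1 20 18 → sum 39  ≥ 29 ✓
9 windows satisfy the condition.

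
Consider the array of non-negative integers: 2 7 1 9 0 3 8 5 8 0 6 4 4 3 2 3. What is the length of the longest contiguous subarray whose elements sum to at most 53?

13

add 2: [2] sum 2, len 1
add 7: [2, 7] sum 9, len 2
add 1: [2, 7, 1] sum 10, len 3
add 9: [2, 7, 1, 9] sum 19, len 4
add 0: [2, 7, 1, 9, 0] sum 19, len 5
add 3: [2, 7, 1, 9, 0, 3] sum 22, len 6
add 8: [2, 7, 1, 9, 0, 3, 8] sum 30, len 7
add 5: [2, 7, 1, 9, 0, 3, 8, 5] sum 35, len 8
add 8: [2, 7, 1, 9, 0, 3, 8, 5, 8] sum 43, len 9
add 0: [2, 7, 1, 9, 0, 3, 8, 5, 8, 0] sum 43, len 10
add 6: [2, 7, 1, 9, 0, 3, 8, 5, 8, 0, 6] sum 49, len 11
add 4: [2, 7, 1, 9, 0, 3, 8, 5, 8, 0, 6, 4] sum 53, len 12
add 4: [1, 9, 0, 3, 8, 5, 8, 0, 6, 4, 4] sum 48, len 11
add 3: [1, 9, 0, 3, 8, 5, 8, 0, 6, 4, 4, 3] sum 51, len 12
add 2: [1, 9, 0, 3, 8, 5, 8, 0, 6, 4, 4, 3, 2] sum 53, len 13
add 3: [0, 3, 8, 5, 8, 0, 6, 4, 4, 3, 2, 3] sum 46, len 12
Longest length seen: 13.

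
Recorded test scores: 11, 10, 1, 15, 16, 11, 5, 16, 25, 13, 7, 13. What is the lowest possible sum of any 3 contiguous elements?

22

(11, 10, 1) → sum 22
(10, 1, 15) → sum 26
(1, 15, 16) → sum 32
(15, 16, 11) → sum 42
(16, 11, 5) → sum 32
(11, 5, 16) → sum 32
(5, 16, 25) → sum 46
(16, 25, 13) → sum 54
(25, 13, 7) → sum 45
(13, 7, 13) → sum 33
Lowest of these is 22.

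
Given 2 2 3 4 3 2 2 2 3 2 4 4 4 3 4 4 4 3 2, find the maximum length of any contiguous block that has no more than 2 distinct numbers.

8

add 2: window [2] (1 distinct), len 1
add 2: window [2, 2] (1 distinct), len 2
add 3: window [2, 2, 3] (2 distinct), len 3
add 4: window [3, 4] (2 distinct), len 2
add 3: window [3, 4, 3] (2 distinct), len 3
add 2: window [3, 2] (2 distinct), len 2
add 2: window [3, 2, 2] (2 distinct), len 3
add 2: window [3, 2, 2, 2] (2 distinct), len 4
add 3: window [3, 2, 2, 2, 3] (2 distinct), len 5
add 2: window [3, 2, 2, 2, 3, 2] (2 distinct), len 6
add 4: window [2, 4] (2 distinct), len 2
add 4: window [2, 4, 4] (2 distinct), len 3
add 4: window [2, 4, 4, 4] (2 distinct), len 4
add 3: window [4, 4, 4, 3] (2 distinct), len 4
add 4: window [4, 4, 4, 3, 4] (2 distinct), len 5
add 4: window [4, 4, 4, 3, 4, 4] (2 distinct), len 6
add 4: window [4, 4, 4, 3, 4, 4, 4] (2 distinct), len 7
add 3: window [4, 4, 4, 3, 4, 4, 4, 3] (2 distinct), len 8
add 2: window [3, 2] (2 distinct), len 2
Longest length with ≤2 distinct: 8.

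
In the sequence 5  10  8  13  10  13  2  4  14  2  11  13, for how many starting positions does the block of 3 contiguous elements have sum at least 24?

6

(5, 10, 8) → sum 23
(10, 8, 13) → sum 31  ≥ 24 ✓
(8, 13, 10) → sum 31  ≥ 24 ✓
(13, 10, 13) → sum 36  ≥ 24 ✓
(10, 13, 2) → sum 25  ≥ 24 ✓
(13, 2, 4) → sum 19
(2, 4, 14) → sum 20
(4, 14, 2) → sum 20
(14, 2, 11) → sum 27  ≥ 24 ✓
(2, 11, 13) → sum 26  ≥ 24 ✓
6 windows satisfy the condition.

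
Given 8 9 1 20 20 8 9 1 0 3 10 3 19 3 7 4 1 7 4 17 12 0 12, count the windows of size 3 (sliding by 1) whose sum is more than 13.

8 9 1 → sum 18  > 13 ✓
9 1 20 → sum 30  > 13 ✓
1 20 20 → sum 41  > 13 ✓
20 20 8 → sum 48  > 13 ✓
20 8 9 → sum 37  > 13 ✓
8 9 1 → sum 18  > 13 ✓
9 1 0 → sum 10
1 0 3 → sum 4
0 3 10 → sum 13
3 10 3 → sum 16  > 13 ✓
10 3 19 → sum 32  > 13 ✓
3 19 3 → sum 25  > 13 ✓
19 3 7 → sum 29  > 13 ✓
3 7 4 → sum 14  > 13 ✓
7 4 1 → sum 12
4 1 7 → sum 12
1 7 4 → sum 12
7 4 17 → sum 28  > 13 ✓
4 17 12 → sum 33  > 13 ✓
17 12 0 → sum 29  > 13 ✓
12 0 12 → sum 24  > 13 ✓
15 windows satisfy the condition.

15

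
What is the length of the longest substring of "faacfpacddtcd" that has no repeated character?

5

[f] len 1
[f, a] len 2
[a] len 1
[a, c] len 2
[a, c, f] len 3
[a, c, f, p] len 4
[c, f, p, a] len 4
[f, p, a, c] len 4
[f, p, a, c, d] len 5
[d] len 1
[d, t] len 2
[d, t, c] len 3
[t, c, d] len 3
Longest all-distinct length: 5.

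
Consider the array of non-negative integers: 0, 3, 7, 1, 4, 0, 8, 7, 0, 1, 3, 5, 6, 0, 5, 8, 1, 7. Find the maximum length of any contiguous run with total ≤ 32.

add 0: [0] sum 0, len 1
add 3: [0, 3] sum 3, len 2
add 7: [0, 3, 7] sum 10, len 3
add 1: [0, 3, 7, 1] sum 11, len 4
add 4: [0, 3, 7, 1, 4] sum 15, len 5
add 0: [0, 3, 7, 1, 4, 0] sum 15, len 6
add 8: [0, 3, 7, 1, 4, 0, 8] sum 23, len 7
add 7: [0, 3, 7, 1, 4, 0, 8, 7] sum 30, len 8
add 0: [0, 3, 7, 1, 4, 0, 8, 7, 0] sum 30, len 9
add 1: [0, 3, 7, 1, 4, 0, 8, 7, 0, 1] sum 31, len 10
add 3: [7, 1, 4, 0, 8, 7, 0, 1, 3] sum 31, len 9
add 5: [1, 4, 0, 8, 7, 0, 1, 3, 5] sum 29, len 9
add 6: [0, 8, 7, 0, 1, 3, 5, 6] sum 30, len 8
add 0: [0, 8, 7, 0, 1, 3, 5, 6, 0] sum 30, len 9
add 5: [7, 0, 1, 3, 5, 6, 0, 5] sum 27, len 8
add 8: [0, 1, 3, 5, 6, 0, 5, 8] sum 28, len 8
add 1: [0, 1, 3, 5, 6, 0, 5, 8, 1] sum 29, len 9
add 7: [5, 6, 0, 5, 8, 1, 7] sum 32, len 7
Longest length seen: 10.

10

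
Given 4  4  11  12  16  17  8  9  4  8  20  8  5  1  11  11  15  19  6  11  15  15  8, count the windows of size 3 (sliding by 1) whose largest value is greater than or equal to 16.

(4, 4, 11) → max 11
(4, 11, 12) → max 12
(11, 12, 16) → max 16  ≥ 16 ✓
(12, 16, 17) → max 17  ≥ 16 ✓
(16, 17, 8) → max 17  ≥ 16 ✓
(17, 8, 9) → max 17  ≥ 16 ✓
(8, 9, 4) → max 9
(9, 4, 8) → max 9
(4, 8, 20) → max 20  ≥ 16 ✓
(8, 20, 8) → max 20  ≥ 16 ✓
(20, 8, 5) → max 20  ≥ 16 ✓
(8, 5, 1) → max 8
(5, 1, 11) → max 11
(1, 11, 11) → max 11
(11, 11, 15) → max 15
(11, 15, 19) → max 19  ≥ 16 ✓
(15, 19, 6) → max 19  ≥ 16 ✓
(19, 6, 11) → max 19  ≥ 16 ✓
(6, 11, 15) → max 15
(11, 15, 15) → max 15
(15, 15, 8) → max 15
10 windows satisfy the condition.

10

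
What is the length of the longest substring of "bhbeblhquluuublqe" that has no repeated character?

add b: [b] len 1
add h: [b, h] len 2
add b (repeat b, move left end past it): [h, b] len 2
add e: [h, b, e] len 3
add b (repeat b, move left end past it): [e, b] len 2
add l: [e, b, l] len 3
add h: [e, b, l, h] len 4
add q: [e, b, l, h, q] len 5
add u: [e, b, l, h, q, u] len 6
add l (repeat l, move left end past it): [h, q, u, l] len 4
add u (repeat u, move left end past it): [l, u] len 2
add u (repeat u, move left end past it): [u] len 1
add u (repeat u, move left end past it): [u] len 1
add b: [u, b] len 2
add l: [u, b, l] len 3
add q: [u, b, l, q] len 4
add e: [u, b, l, q, e] len 5
Longest all-distinct length: 6.

6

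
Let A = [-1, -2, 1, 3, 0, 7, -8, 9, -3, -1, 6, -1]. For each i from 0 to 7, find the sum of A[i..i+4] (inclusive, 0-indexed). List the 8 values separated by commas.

Sliding a size-5 window across the 12 values:
[-1, -2, 1, 3, 0] → sum 1
[-2, 1, 3, 0, 7] → sum 9
[1, 3, 0, 7, -8] → sum 3
[3, 0, 7, -8, 9] → sum 11
[0, 7, -8, 9, -3] → sum 5
[7, -8, 9, -3, -1] → sum 4
[-8, 9, -3, -1, 6] → sum 3
[9, -3, -1, 6, -1] → sum 10

1, 9, 3, 11, 5, 4, 3, 10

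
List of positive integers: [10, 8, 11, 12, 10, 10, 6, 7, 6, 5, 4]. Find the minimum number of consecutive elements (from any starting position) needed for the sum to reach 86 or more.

add 10: running sum 10 < 86
add 8: running sum 18 < 86
add 11: running sum 29 < 86
add 12: running sum 41 < 86
add 10: running sum 51 < 86
add 10: running sum 61 < 86
add 6: running sum 67 < 86
add 7: running sum 74 < 86
add 6: running sum 80 < 86
add 5: running sum 85 < 86
add 4: shortest ending here [10, 8, 11, 12, 10, 10, 6, 7, 6, 5, 4] sum 89, len 11
Shortest qualifying length: 11.

11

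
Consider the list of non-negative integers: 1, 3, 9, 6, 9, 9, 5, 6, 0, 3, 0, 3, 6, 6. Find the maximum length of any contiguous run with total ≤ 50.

Extend to the right; shrink from the left whenever the sum exceeds 50:
→ 1: sum 1, len 1
→ 3: sum 4, len 2
→ 9: sum 13, len 3
→ 6: sum 19, len 4
→ 9: sum 28, len 5
→ 9: sum 37, len 6
→ 5: sum 42, len 7
→ 6: sum 48, len 8
→ 0: sum 48, len 9
→ 3 (dropped 1): sum 50, len 9
→ 0: sum 50, len 10
→ 3 (dropped 3): sum 50, len 10
→ 6 (dropped 9): sum 47, len 10
→ 6 (dropped 6): sum 47, len 10
Longest length seen: 10.

10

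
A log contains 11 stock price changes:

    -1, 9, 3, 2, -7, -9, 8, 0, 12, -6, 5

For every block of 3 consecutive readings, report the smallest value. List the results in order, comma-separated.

-1, 2, -7, -9, -9, -9, 0, -6, -6

-1 9 3 → min -1
9 3 2 → min 2
3 2 -7 → min -7
2 -7 -9 → min -9
-7 -9 8 → min -9
-9 8 0 → min -9
8 0 12 → min 0
0 12 -6 → min -6
12 -6 5 → min -6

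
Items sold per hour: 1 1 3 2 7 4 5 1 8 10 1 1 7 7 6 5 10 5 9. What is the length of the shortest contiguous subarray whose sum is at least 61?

10

add 1: running sum 1 < 61
add 1: running sum 2 < 61
add 3: running sum 5 < 61
add 2: running sum 7 < 61
add 7: running sum 14 < 61
add 4: running sum 18 < 61
add 5: running sum 23 < 61
add 1: running sum 24 < 61
add 8: running sum 32 < 61
add 10: running sum 42 < 61
add 1: running sum 43 < 61
add 1: running sum 44 < 61
add 7: running sum 51 < 61
add 7: running sum 58 < 61
add 6: shortest ending here [3, 2, 7, 4, 5, 1, 8, 10, 1, 1, 7, 7, 6] sum 62, len 13
add 5: shortest ending here [7, 4, 5, 1, 8, 10, 1, 1, 7, 7, 6, 5] sum 62, len 12
add 10: shortest ending here [5, 1, 8, 10, 1, 1, 7, 7, 6, 5, 10] sum 61, len 11
add 5: shortest ending here [1, 8, 10, 1, 1, 7, 7, 6, 5, 10, 5] sum 61, len 11
add 9: shortest ending here [10, 1, 1, 7, 7, 6, 5, 10, 5, 9] sum 61, len 10
Shortest qualifying length: 10.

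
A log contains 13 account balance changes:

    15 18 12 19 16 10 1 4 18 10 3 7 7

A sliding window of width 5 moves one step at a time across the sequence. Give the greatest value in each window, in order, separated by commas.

19, 19, 19, 19, 18, 18, 18, 18, 18

(15, 18, 12, 19, 16) → max 19
(18, 12, 19, 16, 10) → max 19
(12, 19, 16, 10, 1) → max 19
(19, 16, 10, 1, 4) → max 19
(16, 10, 1, 4, 18) → max 18
(10, 1, 4, 18, 10) → max 18
(1, 4, 18, 10, 3) → max 18
(4, 18, 10, 3, 7) → max 18
(18, 10, 3, 7, 7) → max 18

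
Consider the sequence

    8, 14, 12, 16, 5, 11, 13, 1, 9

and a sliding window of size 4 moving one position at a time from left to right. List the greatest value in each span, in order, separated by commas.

16, 16, 16, 16, 13, 13

8 14 12 16 → max 16
14 12 16 5 → max 16
12 16 5 11 → max 16
16 5 11 13 → max 16
5 11 13 1 → max 13
11 13 1 9 → max 13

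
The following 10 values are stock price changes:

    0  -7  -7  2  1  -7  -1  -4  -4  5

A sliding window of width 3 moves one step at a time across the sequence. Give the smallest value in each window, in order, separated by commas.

-7, -7, -7, -7, -7, -7, -4, -4

(0, -7, -7) → min -7
(-7, -7, 2) → min -7
(-7, 2, 1) → min -7
(2, 1, -7) → min -7
(1, -7, -1) → min -7
(-7, -1, -4) → min -7
(-1, -4, -4) → min -4
(-4, -4, 5) → min -4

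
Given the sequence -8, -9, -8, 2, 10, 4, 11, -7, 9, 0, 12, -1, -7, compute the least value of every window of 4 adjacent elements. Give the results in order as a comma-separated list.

[-8, -9, -8, 2] → min -9
[-9, -8, 2, 10] → min -9
[-8, 2, 10, 4] → min -8
[2, 10, 4, 11] → min 2
[10, 4, 11, -7] → min -7
[4, 11, -7, 9] → min -7
[11, -7, 9, 0] → min -7
[-7, 9, 0, 12] → min -7
[9, 0, 12, -1] → min -1
[0, 12, -1, -7] → min -7

-9, -9, -8, 2, -7, -7, -7, -7, -1, -7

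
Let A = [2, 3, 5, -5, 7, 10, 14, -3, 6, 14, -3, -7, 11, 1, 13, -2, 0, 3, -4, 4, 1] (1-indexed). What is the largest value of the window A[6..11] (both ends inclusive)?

14

Elements at indices 6..11: 10, 14, -3, 6, 14, -3
max(10, 14, -3, 6, 14, -3) = 14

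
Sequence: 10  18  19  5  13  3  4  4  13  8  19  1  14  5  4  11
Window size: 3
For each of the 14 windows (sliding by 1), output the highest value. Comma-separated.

(10, 18, 19) → max 19
(18, 19, 5) → max 19
(19, 5, 13) → max 19
(5, 13, 3) → max 13
(13, 3, 4) → max 13
(3, 4, 4) → max 4
(4, 4, 13) → max 13
(4, 13, 8) → max 13
(13, 8, 19) → max 19
(8, 19, 1) → max 19
(19, 1, 14) → max 19
(1, 14, 5) → max 14
(14, 5, 4) → max 14
(5, 4, 11) → max 11

19, 19, 19, 13, 13, 4, 13, 13, 19, 19, 19, 14, 14, 11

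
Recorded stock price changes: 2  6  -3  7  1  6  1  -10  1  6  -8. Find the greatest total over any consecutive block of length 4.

15

Window sums for each of the 8 positions:
(2, 6, -3, 7) → sum 12
(6, -3, 7, 1) → sum 11
(-3, 7, 1, 6) → sum 11
(7, 1, 6, 1) → sum 15
(1, 6, 1, -10) → sum -2
(6, 1, -10, 1) → sum -2
(1, -10, 1, 6) → sum -2
(-10, 1, 6, -8) → sum -11
Greatest of these is 15.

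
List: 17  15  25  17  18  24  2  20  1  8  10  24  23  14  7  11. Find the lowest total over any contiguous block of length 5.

41

(17, 15, 25, 17, 18) → sum 92
(15, 25, 17, 18, 24) → sum 99
(25, 17, 18, 24, 2) → sum 86
(17, 18, 24, 2, 20) → sum 81
(18, 24, 2, 20, 1) → sum 65
(24, 2, 20, 1, 8) → sum 55
(2, 20, 1, 8, 10) → sum 41
(20, 1, 8, 10, 24) → sum 63
(1, 8, 10, 24, 23) → sum 66
(8, 10, 24, 23, 14) → sum 79
(10, 24, 23, 14, 7) → sum 78
(24, 23, 14, 7, 11) → sum 79
Lowest of these is 41.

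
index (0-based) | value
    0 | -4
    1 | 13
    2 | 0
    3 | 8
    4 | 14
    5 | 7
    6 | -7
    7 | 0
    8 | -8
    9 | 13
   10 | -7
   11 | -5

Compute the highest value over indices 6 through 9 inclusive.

Elements at indices 6..9: -7, 0, -8, 13
max(-7, 0, -8, 13) = 13

13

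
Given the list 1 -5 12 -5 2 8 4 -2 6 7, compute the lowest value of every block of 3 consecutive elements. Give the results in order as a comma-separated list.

-5, -5, -5, -5, 2, -2, -2, -2

(1, -5, 12) → min -5
(-5, 12, -5) → min -5
(12, -5, 2) → min -5
(-5, 2, 8) → min -5
(2, 8, 4) → min 2
(8, 4, -2) → min -2
(4, -2, 6) → min -2
(-2, 6, 7) → min -2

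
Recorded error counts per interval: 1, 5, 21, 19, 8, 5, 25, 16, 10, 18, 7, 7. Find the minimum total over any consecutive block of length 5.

54

(1, 5, 21, 19, 8) → sum 54
(5, 21, 19, 8, 5) → sum 58
(21, 19, 8, 5, 25) → sum 78
(19, 8, 5, 25, 16) → sum 73
(8, 5, 25, 16, 10) → sum 64
(5, 25, 16, 10, 18) → sum 74
(25, 16, 10, 18, 7) → sum 76
(16, 10, 18, 7, 7) → sum 58
Minimum of these is 54.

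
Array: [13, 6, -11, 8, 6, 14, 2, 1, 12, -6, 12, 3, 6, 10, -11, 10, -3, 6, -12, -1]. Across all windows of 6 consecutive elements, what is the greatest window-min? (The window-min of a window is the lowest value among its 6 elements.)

1

[13, 6, -11, 8, 6, 14] → min -11
[6, -11, 8, 6, 14, 2] → min -11
[-11, 8, 6, 14, 2, 1] → min -11
[8, 6, 14, 2, 1, 12] → min 1
[6, 14, 2, 1, 12, -6] → min -6
[14, 2, 1, 12, -6, 12] → min -6
[2, 1, 12, -6, 12, 3] → min -6
[1, 12, -6, 12, 3, 6] → min -6
[12, -6, 12, 3, 6, 10] → min -6
[-6, 12, 3, 6, 10, -11] → min -11
[12, 3, 6, 10, -11, 10] → min -11
[3, 6, 10, -11, 10, -3] → min -11
[6, 10, -11, 10, -3, 6] → min -11
[10, -11, 10, -3, 6, -12] → min -12
[-11, 10, -3, 6, -12, -1] → min -12
Greatest of these is 1.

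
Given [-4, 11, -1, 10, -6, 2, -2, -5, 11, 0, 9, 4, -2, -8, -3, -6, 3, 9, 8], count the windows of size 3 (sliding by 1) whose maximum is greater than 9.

(-4, 11, -1) → max 11  > 9 ✓
(11, -1, 10) → max 11  > 9 ✓
(-1, 10, -6) → max 10  > 9 ✓
(10, -6, 2) → max 10  > 9 ✓
(-6, 2, -2) → max 2
(2, -2, -5) → max 2
(-2, -5, 11) → max 11  > 9 ✓
(-5, 11, 0) → max 11  > 9 ✓
(11, 0, 9) → max 11  > 9 ✓
(0, 9, 4) → max 9
(9, 4, -2) → max 9
(4, -2, -8) → max 4
(-2, -8, -3) → max -2
(-8, -3, -6) → max -3
(-3, -6, 3) → max 3
(-6, 3, 9) → max 9
(3, 9, 8) → max 9
7 windows satisfy the condition.

7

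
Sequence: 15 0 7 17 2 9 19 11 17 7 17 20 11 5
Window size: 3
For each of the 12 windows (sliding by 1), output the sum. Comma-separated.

(15, 0, 7) → sum 22
(0, 7, 17) → sum 24
(7, 17, 2) → sum 26
(17, 2, 9) → sum 28
(2, 9, 19) → sum 30
(9, 19, 11) → sum 39
(19, 11, 17) → sum 47
(11, 17, 7) → sum 35
(17, 7, 17) → sum 41
(7, 17, 20) → sum 44
(17, 20, 11) → sum 48
(20, 11, 5) → sum 36

22, 24, 26, 28, 30, 39, 47, 35, 41, 44, 48, 36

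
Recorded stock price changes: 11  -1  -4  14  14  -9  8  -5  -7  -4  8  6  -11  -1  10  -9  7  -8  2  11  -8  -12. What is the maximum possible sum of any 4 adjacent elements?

(11, -1, -4, 14) → sum 20
(-1, -4, 14, 14) → sum 23
(-4, 14, 14, -9) → sum 15
(14, 14, -9, 8) → sum 27
(14, -9, 8, -5) → sum 8
(-9, 8, -5, -7) → sum -13
(8, -5, -7, -4) → sum -8
(-5, -7, -4, 8) → sum -8
(-7, -4, 8, 6) → sum 3
(-4, 8, 6, -11) → sum -1
(8, 6, -11, -1) → sum 2
(6, -11, -1, 10) → sum 4
(-11, -1, 10, -9) → sum -11
(-1, 10, -9, 7) → sum 7
(10, -9, 7, -8) → sum 0
(-9, 7, -8, 2) → sum -8
(7, -8, 2, 11) → sum 12
(-8, 2, 11, -8) → sum -3
(2, 11, -8, -12) → sum -7
Maximum of these is 27.

27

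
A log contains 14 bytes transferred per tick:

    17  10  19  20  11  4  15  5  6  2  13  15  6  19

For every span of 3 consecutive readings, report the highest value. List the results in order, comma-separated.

19, 20, 20, 20, 15, 15, 15, 6, 13, 15, 15, 19

(17, 10, 19) → max 19
(10, 19, 20) → max 20
(19, 20, 11) → max 20
(20, 11, 4) → max 20
(11, 4, 15) → max 15
(4, 15, 5) → max 15
(15, 5, 6) → max 15
(5, 6, 2) → max 6
(6, 2, 13) → max 13
(2, 13, 15) → max 15
(13, 15, 6) → max 15
(15, 6, 19) → max 19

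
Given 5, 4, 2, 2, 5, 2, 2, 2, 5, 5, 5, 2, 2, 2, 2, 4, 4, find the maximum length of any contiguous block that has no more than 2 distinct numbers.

add 5: window [5] (1 distinct), len 1
add 4: window [5, 4] (2 distinct), len 2
add 2: window [4, 2] (2 distinct), len 2
add 2: window [4, 2, 2] (2 distinct), len 3
add 5: window [2, 2, 5] (2 distinct), len 3
add 2: window [2, 2, 5, 2] (2 distinct), len 4
add 2: window [2, 2, 5, 2, 2] (2 distinct), len 5
add 2: window [2, 2, 5, 2, 2, 2] (2 distinct), len 6
add 5: window [2, 2, 5, 2, 2, 2, 5] (2 distinct), len 7
add 5: window [2, 2, 5, 2, 2, 2, 5, 5] (2 distinct), len 8
add 5: window [2, 2, 5, 2, 2, 2, 5, 5, 5] (2 distinct), len 9
add 2: window [2, 2, 5, 2, 2, 2, 5, 5, 5, 2] (2 distinct), len 10
add 2: window [2, 2, 5, 2, 2, 2, 5, 5, 5, 2, 2] (2 distinct), len 11
add 2: window [2, 2, 5, 2, 2, 2, 5, 5, 5, 2, 2, 2] (2 distinct), len 12
add 2: window [2, 2, 5, 2, 2, 2, 5, 5, 5, 2, 2, 2, 2] (2 distinct), len 13
add 4: window [2, 2, 2, 2, 4] (2 distinct), len 5
add 4: window [2, 2, 2, 2, 4, 4] (2 distinct), len 6
Longest length with ≤2 distinct: 13.

13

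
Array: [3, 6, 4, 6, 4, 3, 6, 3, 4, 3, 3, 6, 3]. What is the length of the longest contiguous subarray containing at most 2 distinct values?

4

add 3: window [3] (1 distinct), len 1
add 6: window [3, 6] (2 distinct), len 2
add 4: window [6, 4] (2 distinct), len 2
add 6: window [6, 4, 6] (2 distinct), len 3
add 4: window [6, 4, 6, 4] (2 distinct), len 4
add 3: window [4, 3] (2 distinct), len 2
add 6: window [3, 6] (2 distinct), len 2
add 3: window [3, 6, 3] (2 distinct), len 3
add 4: window [3, 4] (2 distinct), len 2
add 3: window [3, 4, 3] (2 distinct), len 3
add 3: window [3, 4, 3, 3] (2 distinct), len 4
add 6: window [3, 3, 6] (2 distinct), len 3
add 3: window [3, 3, 6, 3] (2 distinct), len 4
Longest length with ≤2 distinct: 4.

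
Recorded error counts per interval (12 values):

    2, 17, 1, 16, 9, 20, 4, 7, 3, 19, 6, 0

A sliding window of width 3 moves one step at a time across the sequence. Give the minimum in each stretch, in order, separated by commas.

(2, 17, 1) → min 1
(17, 1, 16) → min 1
(1, 16, 9) → min 1
(16, 9, 20) → min 9
(9, 20, 4) → min 4
(20, 4, 7) → min 4
(4, 7, 3) → min 3
(7, 3, 19) → min 3
(3, 19, 6) → min 3
(19, 6, 0) → min 0

1, 1, 1, 9, 4, 4, 3, 3, 3, 0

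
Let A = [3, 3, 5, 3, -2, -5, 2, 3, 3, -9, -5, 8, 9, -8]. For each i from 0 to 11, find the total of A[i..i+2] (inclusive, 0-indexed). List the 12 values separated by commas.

11, 11, 6, -4, -5, 0, 8, -3, -11, -6, 12, 9

3 3 5 → sum 11
3 5 3 → sum 11
5 3 -2 → sum 6
3 -2 -5 → sum -4
-2 -5 2 → sum -5
-5 2 3 → sum 0
2 3 3 → sum 8
3 3 -9 → sum -3
3 -9 -5 → sum -11
-9 -5 8 → sum -6
-5 8 9 → sum 12
8 9 -8 → sum 9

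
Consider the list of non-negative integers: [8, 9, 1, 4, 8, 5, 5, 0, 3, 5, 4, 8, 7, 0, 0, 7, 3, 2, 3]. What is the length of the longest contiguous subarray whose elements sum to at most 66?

[8] sum 8 len 1
[8, 9] sum 17 len 2
[8, 9, 1] sum 18 len 3
[8, 9, 1, 4] sum 22 len 4
[8, 9, 1, 4, 8] sum 30 len 5
[8, 9, 1, 4, 8, 5] sum 35 len 6
[8, 9, 1, 4, 8, 5, 5] sum 40 len 7
[8, 9, 1, 4, 8, 5, 5, 0] sum 40 len 8
[8, 9, 1, 4, 8, 5, 5, 0, 3] sum 43 len 9
[8, 9, 1, 4, 8, 5, 5, 0, 3, 5] sum 48 len 10
[8, 9, 1, 4, 8, 5, 5, 0, 3, 5, 4] sum 52 len 11
[8, 9, 1, 4, 8, 5, 5, 0, 3, 5, 4, 8] sum 60 len 12
[9, 1, 4, 8, 5, 5, 0, 3, 5, 4, 8, 7] sum 59 len 12
[9, 1, 4, 8, 5, 5, 0, 3, 5, 4, 8, 7, 0] sum 59 len 13
[9, 1, 4, 8, 5, 5, 0, 3, 5, 4, 8, 7, 0, 0] sum 59 len 14
[9, 1, 4, 8, 5, 5, 0, 3, 5, 4, 8, 7, 0, 0, 7] sum 66 len 15
[1, 4, 8, 5, 5, 0, 3, 5, 4, 8, 7, 0, 0, 7, 3] sum 60 len 15
[1, 4, 8, 5, 5, 0, 3, 5, 4, 8, 7, 0, 0, 7, 3, 2] sum 62 len 16
[1, 4, 8, 5, 5, 0, 3, 5, 4, 8, 7, 0, 0, 7, 3, 2, 3] sum 65 len 17
Longest length seen: 17.

17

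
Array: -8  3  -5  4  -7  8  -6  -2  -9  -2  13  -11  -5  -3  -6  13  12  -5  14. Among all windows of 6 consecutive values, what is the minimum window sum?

-8 3 -5 4 -7 8 → sum -5
3 -5 4 -7 8 -6 → sum -3
-5 4 -7 8 -6 -2 → sum -8
4 -7 8 -6 -2 -9 → sum -12
-7 8 -6 -2 -9 -2 → sum -18
8 -6 -2 -9 -2 13 → sum 2
-6 -2 -9 -2 13 -11 → sum -17
-2 -9 -2 13 -11 -5 → sum -16
-9 -2 13 -11 -5 -3 → sum -17
-2 13 -11 -5 -3 -6 → sum -14
13 -11 -5 -3 -6 13 → sum 1
-11 -5 -3 -6 13 12 → sum 0
-5 -3 -6 13 12 -5 → sum 6
-3 -6 13 12 -5 14 → sum 25
Minimum of these is -18.

-18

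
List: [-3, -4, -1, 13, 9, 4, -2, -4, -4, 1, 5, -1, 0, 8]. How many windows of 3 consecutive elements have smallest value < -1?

7

[-3, -4, -1] → min -4  < -1 ✓
[-4, -1, 13] → min -4  < -1 ✓
[-1, 13, 9] → min -1
[13, 9, 4] → min 4
[9, 4, -2] → min -2  < -1 ✓
[4, -2, -4] → min -4  < -1 ✓
[-2, -4, -4] → min -4  < -1 ✓
[-4, -4, 1] → min -4  < -1 ✓
[-4, 1, 5] → min -4  < -1 ✓
[1, 5, -1] → min -1
[5, -1, 0] → min -1
[-1, 0, 8] → min -1
7 windows satisfy the condition.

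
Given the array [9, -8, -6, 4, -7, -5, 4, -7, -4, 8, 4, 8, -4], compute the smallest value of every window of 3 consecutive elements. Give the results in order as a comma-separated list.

-8, -8, -7, -7, -7, -7, -7, -7, -4, 4, -4

[9, -8, -6] → min -8
[-8, -6, 4] → min -8
[-6, 4, -7] → min -7
[4, -7, -5] → min -7
[-7, -5, 4] → min -7
[-5, 4, -7] → min -7
[4, -7, -4] → min -7
[-7, -4, 8] → min -7
[-4, 8, 4] → min -4
[8, 4, 8] → min 4
[4, 8, -4] → min -4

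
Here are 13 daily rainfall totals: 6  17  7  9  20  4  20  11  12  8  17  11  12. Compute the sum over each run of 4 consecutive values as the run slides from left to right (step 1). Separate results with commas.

(6, 17, 7, 9) → sum 39
(17, 7, 9, 20) → sum 53
(7, 9, 20, 4) → sum 40
(9, 20, 4, 20) → sum 53
(20, 4, 20, 11) → sum 55
(4, 20, 11, 12) → sum 47
(20, 11, 12, 8) → sum 51
(11, 12, 8, 17) → sum 48
(12, 8, 17, 11) → sum 48
(8, 17, 11, 12) → sum 48

39, 53, 40, 53, 55, 47, 51, 48, 48, 48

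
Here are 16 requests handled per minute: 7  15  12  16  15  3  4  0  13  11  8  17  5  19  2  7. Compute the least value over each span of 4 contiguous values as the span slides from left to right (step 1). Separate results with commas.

7, 12, 3, 3, 0, 0, 0, 0, 8, 5, 5, 2, 2

Sliding a size-4 window across the 16 values:
(7, 15, 12, 16) → min 7
(15, 12, 16, 15) → min 12
(12, 16, 15, 3) → min 3
(16, 15, 3, 4) → min 3
(15, 3, 4, 0) → min 0
(3, 4, 0, 13) → min 0
(4, 0, 13, 11) → min 0
(0, 13, 11, 8) → min 0
(13, 11, 8, 17) → min 8
(11, 8, 17, 5) → min 5
(8, 17, 5, 19) → min 5
(17, 5, 19, 2) → min 2
(5, 19, 2, 7) → min 2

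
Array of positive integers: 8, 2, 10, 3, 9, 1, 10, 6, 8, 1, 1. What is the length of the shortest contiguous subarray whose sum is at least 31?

Extend right; whenever the sum reaches 31, record the length and shrink from the left:
add 8: running sum 8 < 31
add 2: running sum 10 < 31
add 10: running sum 20 < 31
add 3: running sum 23 < 31
add 9: shortest ending here [8, 2, 10, 3, 9] sum 32, len 5
add 1: shortest ending here [8, 2, 10, 3, 9, 1] sum 33, len 6
add 10: shortest ending here [10, 3, 9, 1, 10] sum 33, len 5
add 6: shortest ending here [10, 3, 9, 1, 10, 6] sum 39, len 6
add 8: shortest ending here [9, 1, 10, 6, 8] sum 34, len 5
add 1: shortest ending here [9, 1, 10, 6, 8, 1] sum 35, len 6
add 1: shortest ending here [9, 1, 10, 6, 8, 1, 1] sum 36, len 7
Shortest qualifying length: 5.

5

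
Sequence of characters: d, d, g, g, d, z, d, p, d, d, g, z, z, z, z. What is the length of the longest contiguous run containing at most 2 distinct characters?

add d: window [d] (1 distinct), len 1
add d: window [d, d] (1 distinct), len 2
add g: window [d, d, g] (2 distinct), len 3
add g: window [d, d, g, g] (2 distinct), len 4
add d: window [d, d, g, g, d] (2 distinct), len 5
add z: window [d, z] (2 distinct), len 2
add d: window [d, z, d] (2 distinct), len 3
add p: window [d, p] (2 distinct), len 2
add d: window [d, p, d] (2 distinct), len 3
add d: window [d, p, d, d] (2 distinct), len 4
add g: window [d, d, g] (2 distinct), len 3
add z: window [g, z] (2 distinct), len 2
add z: window [g, z, z] (2 distinct), len 3
add z: window [g, z, z, z] (2 distinct), len 4
add z: window [g, z, z, z, z] (2 distinct), len 5
Longest length with ≤2 distinct: 5.

5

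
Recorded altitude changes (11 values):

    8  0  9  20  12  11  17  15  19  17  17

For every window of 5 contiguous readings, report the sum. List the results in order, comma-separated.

49, 52, 69, 75, 74, 79, 85

8 0 9 20 12 → sum 49
0 9 20 12 11 → sum 52
9 20 12 11 17 → sum 69
20 12 11 17 15 → sum 75
12 11 17 15 19 → sum 74
11 17 15 19 17 → sum 79
17 15 19 17 17 → sum 85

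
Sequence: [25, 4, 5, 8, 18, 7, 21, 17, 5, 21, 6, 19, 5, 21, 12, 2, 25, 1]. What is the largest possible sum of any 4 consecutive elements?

25 4 5 8 → sum 42
4 5 8 18 → sum 35
5 8 18 7 → sum 38
8 18 7 21 → sum 54
18 7 21 17 → sum 63
7 21 17 5 → sum 50
21 17 5 21 → sum 64
17 5 21 6 → sum 49
5 21 6 19 → sum 51
21 6 19 5 → sum 51
6 19 5 21 → sum 51
19 5 21 12 → sum 57
5 21 12 2 → sum 40
21 12 2 25 → sum 60
12 2 25 1 → sum 40
Largest of these is 64.

64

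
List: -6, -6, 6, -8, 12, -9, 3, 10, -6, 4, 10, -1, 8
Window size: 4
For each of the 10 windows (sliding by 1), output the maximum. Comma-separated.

6, 12, 12, 12, 12, 10, 10, 10, 10, 10

Sliding a size-4 window across the 13 values:
(-6, -6, 6, -8) → max 6
(-6, 6, -8, 12) → max 12
(6, -8, 12, -9) → max 12
(-8, 12, -9, 3) → max 12
(12, -9, 3, 10) → max 12
(-9, 3, 10, -6) → max 10
(3, 10, -6, 4) → max 10
(10, -6, 4, 10) → max 10
(-6, 4, 10, -1) → max 10
(4, 10, -1, 8) → max 10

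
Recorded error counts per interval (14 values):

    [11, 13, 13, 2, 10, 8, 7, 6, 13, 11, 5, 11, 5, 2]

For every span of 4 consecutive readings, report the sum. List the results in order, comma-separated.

39, 38, 33, 27, 31, 34, 37, 35, 40, 32, 23

11 13 13 2 → sum 39
13 13 2 10 → sum 38
13 2 10 8 → sum 33
2 10 8 7 → sum 27
10 8 7 6 → sum 31
8 7 6 13 → sum 34
7 6 13 11 → sum 37
6 13 11 5 → sum 35
13 11 5 11 → sum 40
11 5 11 5 → sum 32
5 11 5 2 → sum 23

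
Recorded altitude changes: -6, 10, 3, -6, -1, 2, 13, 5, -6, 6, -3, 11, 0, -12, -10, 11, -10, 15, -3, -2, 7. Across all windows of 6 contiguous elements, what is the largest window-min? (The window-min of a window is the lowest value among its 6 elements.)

-6

Each size-6 window and its min:
-6 10 3 -6 -1 2 → min -6
10 3 -6 -1 2 13 → min -6
3 -6 -1 2 13 5 → min -6
-6 -1 2 13 5 -6 → min -6
-1 2 13 5 -6 6 → min -6
2 13 5 -6 6 -3 → min -6
13 5 -6 6 -3 11 → min -6
5 -6 6 -3 11 0 → min -6
-6 6 -3 11 0 -12 → min -12
6 -3 11 0 -12 -10 → min -12
-3 11 0 -12 -10 11 → min -12
11 0 -12 -10 11 -10 → min -12
0 -12 -10 11 -10 15 → min -12
-12 -10 11 -10 15 -3 → min -12
-10 11 -10 15 -3 -2 → min -10
11 -10 15 -3 -2 7 → min -10
Largest of these is -6.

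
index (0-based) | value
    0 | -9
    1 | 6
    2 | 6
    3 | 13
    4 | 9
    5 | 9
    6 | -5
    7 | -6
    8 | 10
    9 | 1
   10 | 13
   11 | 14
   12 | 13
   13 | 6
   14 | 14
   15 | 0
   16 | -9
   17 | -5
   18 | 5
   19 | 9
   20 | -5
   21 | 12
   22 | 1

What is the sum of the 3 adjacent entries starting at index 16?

Elements at indices 16..18: -9, -5, 5
sum(-9, -5, 5) = -9

-9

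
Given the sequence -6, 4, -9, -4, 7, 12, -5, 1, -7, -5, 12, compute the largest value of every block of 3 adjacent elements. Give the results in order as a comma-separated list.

4, 4, 7, 12, 12, 12, 1, 1, 12

-6 4 -9 → max 4
4 -9 -4 → max 4
-9 -4 7 → max 7
-4 7 12 → max 12
7 12 -5 → max 12
12 -5 1 → max 12
-5 1 -7 → max 1
1 -7 -5 → max 1
-7 -5 12 → max 12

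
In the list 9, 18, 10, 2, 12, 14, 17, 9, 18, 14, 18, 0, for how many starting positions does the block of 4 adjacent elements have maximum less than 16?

1

9 18 10 2 → max 18
18 10 2 12 → max 18
10 2 12 14 → max 14  < 16 ✓
2 12 14 17 → max 17
12 14 17 9 → max 17
14 17 9 18 → max 18
17 9 18 14 → max 18
9 18 14 18 → max 18
18 14 18 0 → max 18
1 window satisfy the condition.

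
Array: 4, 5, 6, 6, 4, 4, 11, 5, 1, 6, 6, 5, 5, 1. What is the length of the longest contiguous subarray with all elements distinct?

add 4: [4] len 1
add 5: [4, 5] len 2
add 6: [4, 5, 6] len 3
add 6 (repeat 6, move left end past it): [6] len 1
add 4: [6, 4] len 2
add 4 (repeat 4, move left end past it): [4] len 1
add 11: [4, 11] len 2
add 5: [4, 11, 5] len 3
add 1: [4, 11, 5, 1] len 4
add 6: [4, 11, 5, 1, 6] len 5
add 6 (repeat 6, move left end past it): [6] len 1
add 5: [6, 5] len 2
add 5 (repeat 5, move left end past it): [5] len 1
add 1: [5, 1] len 2
Longest all-distinct length: 5.

5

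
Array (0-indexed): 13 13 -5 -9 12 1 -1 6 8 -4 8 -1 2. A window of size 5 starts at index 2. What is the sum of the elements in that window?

Elements at indices 2..6: -5, -9, 12, 1, -1
sum(-5, -9, 12, 1, -1) = -2

-2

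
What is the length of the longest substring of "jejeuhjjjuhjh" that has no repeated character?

[j] len 1
[j, e] len 2
[e, j] len 2
[j, e] len 2
[j, e, u] len 3
[j, e, u, h] len 4
[e, u, h, j] len 4
[j] len 1
[j] len 1
[j, u] len 2
[j, u, h] len 3
[u, h, j] len 3
[j, h] len 2
Longest all-distinct length: 4.

4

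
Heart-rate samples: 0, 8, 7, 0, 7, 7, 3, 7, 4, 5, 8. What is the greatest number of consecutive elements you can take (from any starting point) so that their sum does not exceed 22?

[0] sum 0 len 1
[0, 8] sum 8 len 2
[0, 8, 7] sum 15 len 3
[0, 8, 7, 0] sum 15 len 4
[0, 8, 7, 0, 7] sum 22 len 5
[7, 0, 7, 7] sum 21 len 4
[0, 7, 7, 3] sum 17 len 4
[7, 3, 7] sum 17 len 3
[7, 3, 7, 4] sum 21 len 4
[3, 7, 4, 5] sum 19 len 4
[4, 5, 8] sum 17 len 3
Longest length seen: 5.

5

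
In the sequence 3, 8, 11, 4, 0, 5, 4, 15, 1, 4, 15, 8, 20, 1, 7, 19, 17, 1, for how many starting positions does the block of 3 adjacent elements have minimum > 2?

6

3 8 11 → min 3  > 2 ✓
8 11 4 → min 4  > 2 ✓
11 4 0 → min 0
4 0 5 → min 0
0 5 4 → min 0
5 4 15 → min 4  > 2 ✓
4 15 1 → min 1
15 1 4 → min 1
1 4 15 → min 1
4 15 8 → min 4  > 2 ✓
15 8 20 → min 8  > 2 ✓
8 20 1 → min 1
20 1 7 → min 1
1 7 19 → min 1
7 19 17 → min 7  > 2 ✓
19 17 1 → min 1
6 windows satisfy the condition.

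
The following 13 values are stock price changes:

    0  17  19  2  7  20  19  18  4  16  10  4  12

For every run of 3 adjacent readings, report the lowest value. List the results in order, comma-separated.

Sliding a size-3 window across the 13 values:
0 17 19 → min 0
17 19 2 → min 2
19 2 7 → min 2
2 7 20 → min 2
7 20 19 → min 7
20 19 18 → min 18
19 18 4 → min 4
18 4 16 → min 4
4 16 10 → min 4
16 10 4 → min 4
10 4 12 → min 4

0, 2, 2, 2, 7, 18, 4, 4, 4, 4, 4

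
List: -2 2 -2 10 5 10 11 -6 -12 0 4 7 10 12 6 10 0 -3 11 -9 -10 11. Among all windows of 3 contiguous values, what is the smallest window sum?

-18

[-2, 2, -2] → sum -2
[2, -2, 10] → sum 10
[-2, 10, 5] → sum 13
[10, 5, 10] → sum 25
[5, 10, 11] → sum 26
[10, 11, -6] → sum 15
[11, -6, -12] → sum -7
[-6, -12, 0] → sum -18
[-12, 0, 4] → sum -8
[0, 4, 7] → sum 11
[4, 7, 10] → sum 21
[7, 10, 12] → sum 29
[10, 12, 6] → sum 28
[12, 6, 10] → sum 28
[6, 10, 0] → sum 16
[10, 0, -3] → sum 7
[0, -3, 11] → sum 8
[-3, 11, -9] → sum -1
[11, -9, -10] → sum -8
[-9, -10, 11] → sum -8
Smallest of these is -18.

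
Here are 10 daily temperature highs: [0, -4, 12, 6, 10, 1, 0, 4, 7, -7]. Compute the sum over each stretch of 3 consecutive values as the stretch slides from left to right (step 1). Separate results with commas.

Sliding a size-3 window across the 10 values:
(0, -4, 12) → sum 8
(-4, 12, 6) → sum 14
(12, 6, 10) → sum 28
(6, 10, 1) → sum 17
(10, 1, 0) → sum 11
(1, 0, 4) → sum 5
(0, 4, 7) → sum 11
(4, 7, -7) → sum 4

8, 14, 28, 17, 11, 5, 11, 4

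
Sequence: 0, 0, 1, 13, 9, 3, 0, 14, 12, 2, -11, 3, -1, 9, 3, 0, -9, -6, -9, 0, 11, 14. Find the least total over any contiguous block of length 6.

0 0 1 13 9 3 → sum 26
0 1 13 9 3 0 → sum 26
1 13 9 3 0 14 → sum 40
13 9 3 0 14 12 → sum 51
9 3 0 14 12 2 → sum 40
3 0 14 12 2 -11 → sum 20
0 14 12 2 -11 3 → sum 20
14 12 2 -11 3 -1 → sum 19
12 2 -11 3 -1 9 → sum 14
2 -11 3 -1 9 3 → sum 5
-11 3 -1 9 3 0 → sum 3
3 -1 9 3 0 -9 → sum 5
-1 9 3 0 -9 -6 → sum -4
9 3 0 -9 -6 -9 → sum -12
3 0 -9 -6 -9 0 → sum -21
0 -9 -6 -9 0 11 → sum -13
-9 -6 -9 0 11 14 → sum 1
Least of these is -21.

-21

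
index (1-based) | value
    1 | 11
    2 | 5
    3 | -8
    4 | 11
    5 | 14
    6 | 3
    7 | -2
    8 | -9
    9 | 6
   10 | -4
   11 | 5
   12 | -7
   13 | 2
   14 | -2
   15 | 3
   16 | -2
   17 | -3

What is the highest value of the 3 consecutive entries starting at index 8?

6

Elements at indices 8..10: -9, 6, -4
max(-9, 6, -4) = 6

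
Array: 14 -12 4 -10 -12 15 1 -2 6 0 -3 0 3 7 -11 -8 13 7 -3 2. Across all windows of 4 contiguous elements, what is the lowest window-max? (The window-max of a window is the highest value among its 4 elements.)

(14, -12, 4, -10) → max 14
(-12, 4, -10, -12) → max 4
(4, -10, -12, 15) → max 15
(-10, -12, 15, 1) → max 15
(-12, 15, 1, -2) → max 15
(15, 1, -2, 6) → max 15
(1, -2, 6, 0) → max 6
(-2, 6, 0, -3) → max 6
(6, 0, -3, 0) → max 6
(0, -3, 0, 3) → max 3
(-3, 0, 3, 7) → max 7
(0, 3, 7, -11) → max 7
(3, 7, -11, -8) → max 7
(7, -11, -8, 13) → max 13
(-11, -8, 13, 7) → max 13
(-8, 13, 7, -3) → max 13
(13, 7, -3, 2) → max 13
Lowest of these is 3.

3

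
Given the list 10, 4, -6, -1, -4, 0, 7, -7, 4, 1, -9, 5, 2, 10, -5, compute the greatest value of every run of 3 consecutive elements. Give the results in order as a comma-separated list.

10, 4, -1, 0, 7, 7, 7, 4, 4, 5, 5, 10, 10

Sliding a size-3 window across the 15 values:
[10, 4, -6] → max 10
[4, -6, -1] → max 4
[-6, -1, -4] → max -1
[-1, -4, 0] → max 0
[-4, 0, 7] → max 7
[0, 7, -7] → max 7
[7, -7, 4] → max 7
[-7, 4, 1] → max 4
[4, 1, -9] → max 4
[1, -9, 5] → max 5
[-9, 5, 2] → max 5
[5, 2, 10] → max 10
[2, 10, -5] → max 10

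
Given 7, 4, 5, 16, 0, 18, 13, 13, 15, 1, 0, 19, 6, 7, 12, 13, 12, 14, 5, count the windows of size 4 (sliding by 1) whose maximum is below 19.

12

(7, 4, 5, 16) → max 16  < 19 ✓
(4, 5, 16, 0) → max 16  < 19 ✓
(5, 16, 0, 18) → max 18  < 19 ✓
(16, 0, 18, 13) → max 18  < 19 ✓
(0, 18, 13, 13) → max 18  < 19 ✓
(18, 13, 13, 15) → max 18  < 19 ✓
(13, 13, 15, 1) → max 15  < 19 ✓
(13, 15, 1, 0) → max 15  < 19 ✓
(15, 1, 0, 19) → max 19
(1, 0, 19, 6) → max 19
(0, 19, 6, 7) → max 19
(19, 6, 7, 12) → max 19
(6, 7, 12, 13) → max 13  < 19 ✓
(7, 12, 13, 12) → max 13  < 19 ✓
(12, 13, 12, 14) → max 14  < 19 ✓
(13, 12, 14, 5) → max 14  < 19 ✓
12 windows satisfy the condition.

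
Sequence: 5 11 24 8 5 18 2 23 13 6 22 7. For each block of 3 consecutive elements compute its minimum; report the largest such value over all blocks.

Window mins for each of the 10 positions:
5 11 24 → min 5
11 24 8 → min 8
24 8 5 → min 5
8 5 18 → min 5
5 18 2 → min 2
18 2 23 → min 2
2 23 13 → min 2
23 13 6 → min 6
13 6 22 → min 6
6 22 7 → min 6
Largest of these is 8.

8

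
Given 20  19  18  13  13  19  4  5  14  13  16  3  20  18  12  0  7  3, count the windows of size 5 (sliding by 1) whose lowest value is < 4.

[20, 19, 18, 13, 13] → min 13
[19, 18, 13, 13, 19] → min 13
[18, 13, 13, 19, 4] → min 4
[13, 13, 19, 4, 5] → min 4
[13, 19, 4, 5, 14] → min 4
[19, 4, 5, 14, 13] → min 4
[4, 5, 14, 13, 16] → min 4
[5, 14, 13, 16, 3] → min 3  < 4 ✓
[14, 13, 16, 3, 20] → min 3  < 4 ✓
[13, 16, 3, 20, 18] → min 3  < 4 ✓
[16, 3, 20, 18, 12] → min 3  < 4 ✓
[3, 20, 18, 12, 0] → min 0  < 4 ✓
[20, 18, 12, 0, 7] → min 0  < 4 ✓
[18, 12, 0, 7, 3] → min 0  < 4 ✓
7 windows satisfy the condition.

7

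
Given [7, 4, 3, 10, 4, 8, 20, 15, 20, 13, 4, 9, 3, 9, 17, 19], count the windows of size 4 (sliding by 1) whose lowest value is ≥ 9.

1

(7, 4, 3, 10) → min 3
(4, 3, 10, 4) → min 3
(3, 10, 4, 8) → min 3
(10, 4, 8, 20) → min 4
(4, 8, 20, 15) → min 4
(8, 20, 15, 20) → min 8
(20, 15, 20, 13) → min 13  ≥ 9 ✓
(15, 20, 13, 4) → min 4
(20, 13, 4, 9) → min 4
(13, 4, 9, 3) → min 3
(4, 9, 3, 9) → min 3
(9, 3, 9, 17) → min 3
(3, 9, 17, 19) → min 3
1 window satisfy the condition.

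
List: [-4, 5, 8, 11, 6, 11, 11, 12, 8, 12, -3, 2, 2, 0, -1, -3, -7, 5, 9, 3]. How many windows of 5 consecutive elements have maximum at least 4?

13

(-4, 5, 8, 11, 6) → max 11  ≥ 4 ✓
(5, 8, 11, 6, 11) → max 11  ≥ 4 ✓
(8, 11, 6, 11, 11) → max 11  ≥ 4 ✓
(11, 6, 11, 11, 12) → max 12  ≥ 4 ✓
(6, 11, 11, 12, 8) → max 12  ≥ 4 ✓
(11, 11, 12, 8, 12) → max 12  ≥ 4 ✓
(11, 12, 8, 12, -3) → max 12  ≥ 4 ✓
(12, 8, 12, -3, 2) → max 12  ≥ 4 ✓
(8, 12, -3, 2, 2) → max 12  ≥ 4 ✓
(12, -3, 2, 2, 0) → max 12  ≥ 4 ✓
(-3, 2, 2, 0, -1) → max 2
(2, 2, 0, -1, -3) → max 2
(2, 0, -1, -3, -7) → max 2
(0, -1, -3, -7, 5) → max 5  ≥ 4 ✓
(-1, -3, -7, 5, 9) → max 9  ≥ 4 ✓
(-3, -7, 5, 9, 3) → max 9  ≥ 4 ✓
13 windows satisfy the condition.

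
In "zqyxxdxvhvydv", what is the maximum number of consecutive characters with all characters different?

4

[z] len 1
[z, q] len 2
[z, q, y] len 3
[z, q, y, x] len 4
[x] len 1
[x, d] len 2
[d, x] len 2
[d, x, v] len 3
[d, x, v, h] len 4
[h, v] len 2
[h, v, y] len 3
[h, v, y, d] len 4
[y, d, v] len 3
Longest all-distinct length: 4.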